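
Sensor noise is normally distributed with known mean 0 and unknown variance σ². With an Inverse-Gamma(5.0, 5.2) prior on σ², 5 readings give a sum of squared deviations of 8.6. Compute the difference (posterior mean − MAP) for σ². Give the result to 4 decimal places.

0.3439

Posterior: Inverse-Gamma(shape = 5.0+5/2 = 7.5, scale = 5.2+8.6/2 = 9.5).
Mode = β/(α+1) = 9.5/8.5 = 1.1176.
Mean = β/(α−1) = 9.5/6.5 = 1.4615.
Difference = 1.4615 − 1.1176 = 0.3439.
Mean > mode: the posterior has a right tail.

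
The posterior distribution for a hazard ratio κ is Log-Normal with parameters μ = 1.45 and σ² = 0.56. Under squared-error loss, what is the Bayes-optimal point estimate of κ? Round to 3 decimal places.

5.641

Mode = exp(μ − σ²) = exp(0.89) = 2.435.
Mean = exp(μ + σ²/2) = exp(1.730) = 5.641.
Squared-error loss ⇒ the optimal estimator is the posterior mean.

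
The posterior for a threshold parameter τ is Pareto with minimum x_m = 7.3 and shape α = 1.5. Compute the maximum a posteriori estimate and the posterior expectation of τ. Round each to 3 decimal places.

The Pareto density is strictly decreasing on [x_m, ∞), so the mode is x_m = 7.300.
Mean = α·x_m/(α−1) = 1.5·7.3/0.5 = 21.900.
The mean is pulled above the mode by the posterior's right skew.

maximum a posteriori estimate = 7.300, posterior expectation = 21.900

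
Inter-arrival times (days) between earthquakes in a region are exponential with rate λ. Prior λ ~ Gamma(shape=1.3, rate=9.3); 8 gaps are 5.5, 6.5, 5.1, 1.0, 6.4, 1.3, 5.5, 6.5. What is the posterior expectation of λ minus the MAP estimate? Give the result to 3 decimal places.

Σ times = 37.8. Posterior: Gamma(shape = 1.3+8 = 9.3, rate = 9.3+37.8 = 47.1).
Mode = (α−1)/β = 8.3/47.1 = 0.176.
Mean = α/β = 9.3/47.1 = 0.197.
Difference = 0.197 − 0.176 = 0.021.

0.021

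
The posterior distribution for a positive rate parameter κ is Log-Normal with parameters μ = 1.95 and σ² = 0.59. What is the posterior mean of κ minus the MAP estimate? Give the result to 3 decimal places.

5.544

Mode = exp(μ − σ²) = exp(1.36) = 3.896.
Mean = exp(μ + σ²/2) = exp(2.245) = 9.440.
Difference = 9.440 − 3.896 = 5.544.
The posterior is right-skewed, so the mean exceeds the mode.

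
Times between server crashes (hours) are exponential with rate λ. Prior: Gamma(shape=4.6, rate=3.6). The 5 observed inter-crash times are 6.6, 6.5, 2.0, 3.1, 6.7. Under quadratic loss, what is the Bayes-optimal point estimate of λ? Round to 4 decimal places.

Σ times = 24.9. Posterior: Gamma(shape = 4.6+5 = 9.6, rate = 3.6+24.9 = 28.5).
Mode = (α−1)/β = 8.6/28.5 = 0.3018.
Mean = α/β = 9.6/28.5 = 0.3368.
Quadratic loss ⇒ the optimal estimator is the posterior mean.

0.3368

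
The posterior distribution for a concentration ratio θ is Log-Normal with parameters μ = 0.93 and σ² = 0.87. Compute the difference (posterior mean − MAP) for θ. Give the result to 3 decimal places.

Mode = exp(μ − σ²) = exp(0.06) = 1.062.
Mean = exp(μ + σ²/2) = exp(1.365) = 3.916.
Difference = 3.916 − 1.062 = 2.854.

2.854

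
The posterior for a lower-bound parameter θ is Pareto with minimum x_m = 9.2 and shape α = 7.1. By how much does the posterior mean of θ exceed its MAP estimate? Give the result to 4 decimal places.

1.5082

The Pareto density is strictly decreasing on [x_m, ∞), so the mode is x_m = 9.2000.
Mean = α·x_m/(α−1) = 7.1·9.2/6.1 = 10.7082.
Difference = 10.7082 − 9.2000 = 1.5082.
Mean > mode: the posterior has a right tail.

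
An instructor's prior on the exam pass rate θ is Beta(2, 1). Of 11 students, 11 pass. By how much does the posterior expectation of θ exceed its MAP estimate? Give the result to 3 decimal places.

Posterior: Beta(2+11, 1+0) = Beta(13, 1).
Since β = 1 ≤ 1 and α > 1, the Beta density is monotone increasing on [0,1]; the mode is at 1.
Mean = 13/(13+1) = 0.929.
Difference = 0.929 − 1.000 = -0.071.
Mode > mean: the posterior has a left tail.

-0.071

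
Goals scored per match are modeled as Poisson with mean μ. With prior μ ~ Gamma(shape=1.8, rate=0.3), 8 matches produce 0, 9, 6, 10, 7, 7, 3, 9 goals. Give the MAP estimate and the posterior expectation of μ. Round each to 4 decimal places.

Σ counts = 51. Posterior: Gamma(shape = 1.8+51 = 52.8, rate = 0.3+8 = 8.3).
Mode = (α−1)/β = 51.8/8.3 = 6.2410.
Mean = α/β = 52.8/8.3 = 6.3614.
Right-skewed posterior ⇒ mode < mean.

MAP estimate = 6.2410, posterior expectation = 6.3614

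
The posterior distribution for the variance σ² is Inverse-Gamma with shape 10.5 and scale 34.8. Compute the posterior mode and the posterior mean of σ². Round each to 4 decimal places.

Mode = β/(α+1) = 34.8/11.5 = 3.0261.
Mean = β/(α−1) = 34.8/9.5 = 3.6632.

MAP = 3.0261, posterior mean = 3.6632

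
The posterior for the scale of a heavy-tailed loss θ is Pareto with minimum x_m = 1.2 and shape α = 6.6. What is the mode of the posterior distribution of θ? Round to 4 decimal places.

The Pareto density is strictly decreasing on [x_m, ∞), so the mode is x_m = 1.2000.
Mean = α·x_m/(α−1) = 6.6·1.2/5.6 = 1.4143.
This is the posterior mode — the MAP estimate.

1.2000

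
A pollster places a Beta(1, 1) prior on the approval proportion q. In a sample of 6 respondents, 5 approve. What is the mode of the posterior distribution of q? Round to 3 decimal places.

Posterior: Beta(1+5, 1+1) = Beta(6, 2).
Mode = (6−1)/(6+2−2) = 5/6 = 0.833.
With a flat prior the MAP equals the MLE, 5/6.
Mean = 6/(6+2) = 6/8 = 0.750.
This is the posterior mode — the MAP estimate.

0.833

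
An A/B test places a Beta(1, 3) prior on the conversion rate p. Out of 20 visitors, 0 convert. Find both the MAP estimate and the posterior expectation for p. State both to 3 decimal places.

MAP = 0.000, posterior mean = 0.042

Posterior: Beta(1+0, 3+20) = Beta(1, 23).
Since α = 1 ≤ 1 and β > 1, the Beta density is monotone decreasing on [0,1]; the mode is at 0.
Mean = 1/(1+23) = 0.042.
Mean > mode: the posterior has a right tail.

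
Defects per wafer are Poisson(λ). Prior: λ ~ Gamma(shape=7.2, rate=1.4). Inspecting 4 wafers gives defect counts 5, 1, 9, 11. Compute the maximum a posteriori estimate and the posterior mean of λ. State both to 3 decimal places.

λ_MAP = 5.963, E[λ|data] = 6.148

Σ counts = 26. Posterior: Gamma(shape = 7.2+26 = 33.2, rate = 1.4+4 = 5.4).
Mode = (α−1)/β = 32.2/5.4 = 5.963.
Mean = α/β = 33.2/5.4 = 6.148.
The posterior is right-skewed, so the mean exceeds the mode.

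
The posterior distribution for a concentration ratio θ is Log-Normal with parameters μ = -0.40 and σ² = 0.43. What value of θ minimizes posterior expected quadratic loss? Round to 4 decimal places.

Mode = exp(μ − σ²) = exp(-0.83) = 0.4360.
Mean = exp(μ + σ²/2) = exp(-0.185) = 0.8311.
Quadratic loss ⇒ the optimal estimator is the posterior mean.

0.8311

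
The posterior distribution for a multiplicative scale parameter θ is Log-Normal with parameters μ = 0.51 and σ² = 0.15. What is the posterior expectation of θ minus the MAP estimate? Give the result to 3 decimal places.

Mode = exp(μ − σ²) = exp(0.36) = 1.433.
Mean = exp(μ + σ²/2) = exp(0.585) = 1.795.
Difference = 1.795 − 1.433 = 0.362.
Mean > mode: the posterior has a right tail.

0.362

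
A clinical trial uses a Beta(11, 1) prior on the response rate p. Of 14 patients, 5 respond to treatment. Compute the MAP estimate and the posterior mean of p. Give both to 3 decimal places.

MAP: 0.625. Posterior mean: 0.615.

Posterior: Beta(11+5, 1+9) = Beta(16, 10).
Mode = (16−1)/(16+10−2) = 15/24 = 0.625.
Mean = 16/(16+10) = 16/26 = 0.615.
The mean is pulled below the mode by the posterior's left skew.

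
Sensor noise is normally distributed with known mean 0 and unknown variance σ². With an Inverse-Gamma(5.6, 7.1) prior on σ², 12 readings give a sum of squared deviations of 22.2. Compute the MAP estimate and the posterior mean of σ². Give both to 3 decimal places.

MAP estimate = 1.444, posterior mean = 1.717

Posterior: Inverse-Gamma(shape = 5.6+12/2 = 11.6, scale = 7.1+22.2/2 = 18.2).
Mode = β/(α+1) = 18.2/12.6 = 1.444.
Mean = β/(α−1) = 18.2/10.6 = 1.717.
Right-skewed posterior ⇒ mode < mean.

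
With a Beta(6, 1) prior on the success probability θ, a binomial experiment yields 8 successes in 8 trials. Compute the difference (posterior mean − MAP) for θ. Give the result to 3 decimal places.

Posterior: Beta(6+8, 1+0) = Beta(14, 1).
Since β = 1 ≤ 1 and α > 1, the Beta density is monotone increasing on [0,1]; the mode is at 1.
Mean = 14/(14+1) = 0.933.
Difference = 0.933 − 1.000 = -0.067.

-0.067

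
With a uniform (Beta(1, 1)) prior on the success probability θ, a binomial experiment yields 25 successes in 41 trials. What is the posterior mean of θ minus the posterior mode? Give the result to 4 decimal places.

-0.0051

Posterior: Beta(1+25, 1+16) = Beta(26, 17).
Mode = (26−1)/(26+17−2) = 25/41 = 0.6098.
With a flat prior the MAP equals the MLE, 25/41.
Mean = 26/(26+17) = 26/43 = 0.6047.
Difference = 0.6047 − 0.6098 = -0.0051.
Mode > mean: the posterior has a left tail.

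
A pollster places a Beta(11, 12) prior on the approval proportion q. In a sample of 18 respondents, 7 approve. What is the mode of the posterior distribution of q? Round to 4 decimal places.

Posterior: Beta(11+7, 12+11) = Beta(18, 23).
Mode = (18−1)/(18+23−2) = 17/39 = 0.4359.
Mean = 18/(18+23) = 18/41 = 0.4390.
This is the posterior mode — the MAP estimate.

0.4359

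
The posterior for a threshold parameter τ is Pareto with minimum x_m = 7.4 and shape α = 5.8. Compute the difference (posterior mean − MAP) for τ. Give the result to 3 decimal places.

The Pareto density is strictly decreasing on [x_m, ∞), so the mode is x_m = 7.400.
Mean = α·x_m/(α−1) = 5.8·7.4/4.8 = 8.942.
Difference = 8.942 − 7.400 = 1.542.
Right-skewed posterior ⇒ mode < mean.

1.542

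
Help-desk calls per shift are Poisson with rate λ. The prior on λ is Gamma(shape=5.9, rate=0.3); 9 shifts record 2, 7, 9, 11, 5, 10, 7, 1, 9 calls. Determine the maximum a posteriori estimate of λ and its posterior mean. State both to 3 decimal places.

Σ counts = 61. Posterior: Gamma(shape = 5.9+61 = 66.9, rate = 0.3+9 = 9.3).
Mode = (α−1)/β = 65.9/9.3 = 7.086.
Mean = α/β = 66.9/9.3 = 7.194.

maximum a posteriori estimate = 7.086, posterior mean = 7.194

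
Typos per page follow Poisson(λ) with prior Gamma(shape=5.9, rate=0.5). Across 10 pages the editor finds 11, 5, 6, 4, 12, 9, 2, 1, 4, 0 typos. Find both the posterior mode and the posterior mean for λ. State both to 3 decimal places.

Σ counts = 54. Posterior: Gamma(shape = 5.9+54 = 59.9, rate = 0.5+10 = 10.5).
Mode = (α−1)/β = 58.9/10.5 = 5.610.
Mean = α/β = 59.9/10.5 = 5.705.

λ_MAP = 5.610, E[λ|data] = 5.705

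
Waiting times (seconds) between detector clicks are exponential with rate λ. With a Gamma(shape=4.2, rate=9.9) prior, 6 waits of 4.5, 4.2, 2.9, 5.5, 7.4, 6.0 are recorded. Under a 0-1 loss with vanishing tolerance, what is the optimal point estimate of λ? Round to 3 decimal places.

Σ times = 30.5. Posterior: Gamma(shape = 4.2+6 = 10.2, rate = 9.9+30.5 = 40.4).
Mode = (α−1)/β = 9.2/40.4 = 0.228.
Mean = α/β = 10.2/40.4 = 0.252.
This is the posterior mode — the MAP estimate.

0.228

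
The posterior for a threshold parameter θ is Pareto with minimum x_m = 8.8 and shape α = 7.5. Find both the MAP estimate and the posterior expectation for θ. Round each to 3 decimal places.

The Pareto density is strictly decreasing on [x_m, ∞), so the mode is x_m = 8.800.
Mean = α·x_m/(α−1) = 7.5·8.8/6.5 = 10.154.

MAP = 8.800; posterior mean = 10.154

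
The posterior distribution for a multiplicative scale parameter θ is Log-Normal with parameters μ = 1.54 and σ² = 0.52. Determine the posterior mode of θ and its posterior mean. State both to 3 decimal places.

Mode = exp(μ − σ²) = exp(1.02) = 2.773.
Mean = exp(μ + σ²/2) = exp(1.800) = 6.050.

MAP = 2.773; posterior mean = 6.050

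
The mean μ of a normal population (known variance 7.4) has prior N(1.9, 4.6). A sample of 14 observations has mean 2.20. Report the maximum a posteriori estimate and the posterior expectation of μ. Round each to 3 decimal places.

maximum a posteriori estimate = 2.169, posterior expectation = 2.169

Posterior for μ is Normal. Precision-weighted mean: (1/4.6·1.9 + 14/7.4·2.20) / (1/4.6 + 14/7.4) = 2.169.
A Normal posterior is symmetric, so mode = mean.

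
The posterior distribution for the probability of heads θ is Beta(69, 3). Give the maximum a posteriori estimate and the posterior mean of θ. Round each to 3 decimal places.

maximum a posteriori estimate = 0.971, posterior mean = 0.958

Mode = (69−1)/(69+3−2) = 68/70 = 0.971.
Mean = 69/(69+3) = 69/72 = 0.958.
The posterior is left-skewed, so the mode exceeds the mean.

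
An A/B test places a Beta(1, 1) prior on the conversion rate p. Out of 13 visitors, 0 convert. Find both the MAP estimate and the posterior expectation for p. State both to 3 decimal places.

MAP estimate = 0.000, posterior expectation = 0.067

Posterior: Beta(1+0, 1+13) = Beta(1, 14).
Since α = 1 ≤ 1 and β > 1, the Beta density is monotone decreasing on [0,1]; the mode is at 0.
Mean = 1/(1+14) = 0.067.
Right-skewed posterior ⇒ mode < mean.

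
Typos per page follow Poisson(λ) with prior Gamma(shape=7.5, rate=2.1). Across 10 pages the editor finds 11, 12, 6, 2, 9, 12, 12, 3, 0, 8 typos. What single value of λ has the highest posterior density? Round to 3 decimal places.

Σ counts = 75. Posterior: Gamma(shape = 7.5+75 = 82.5, rate = 2.1+10 = 12.1).
Mode = (α−1)/β = 81.5/12.1 = 6.736.
Mean = α/β = 82.5/12.1 = 6.818.
This is the posterior mode — the MAP estimate.

6.736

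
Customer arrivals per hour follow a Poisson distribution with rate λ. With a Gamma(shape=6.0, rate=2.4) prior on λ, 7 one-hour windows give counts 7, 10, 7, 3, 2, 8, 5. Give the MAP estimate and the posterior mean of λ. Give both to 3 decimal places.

Σ counts = 42. Posterior: Gamma(shape = 6.0+42 = 48.0, rate = 2.4+7 = 9.4).
Mode = (α−1)/β = 47.0/9.4 = 5.000.
Mean = α/β = 48.0/9.4 = 5.106.

MAP = 5.000, posterior mean = 5.106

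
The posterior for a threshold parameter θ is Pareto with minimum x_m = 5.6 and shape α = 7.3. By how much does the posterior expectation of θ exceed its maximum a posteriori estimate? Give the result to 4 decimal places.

0.8889

The Pareto density is strictly decreasing on [x_m, ∞), so the mode is x_m = 5.6000.
Mean = α·x_m/(α−1) = 7.3·5.6/6.3 = 6.4889.
Difference = 6.4889 − 5.6000 = 0.8889.
The mean is pulled above the mode by the posterior's right skew.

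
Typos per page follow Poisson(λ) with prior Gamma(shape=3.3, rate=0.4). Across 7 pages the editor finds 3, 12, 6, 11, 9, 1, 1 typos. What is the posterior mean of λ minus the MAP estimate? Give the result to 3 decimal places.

Σ counts = 43. Posterior: Gamma(shape = 3.3+43 = 46.3, rate = 0.4+7 = 7.4).
Mode = (α−1)/β = 45.3/7.4 = 6.122.
Mean = α/β = 46.3/7.4 = 6.257.
Difference = 6.257 − 6.122 = 0.135.

0.135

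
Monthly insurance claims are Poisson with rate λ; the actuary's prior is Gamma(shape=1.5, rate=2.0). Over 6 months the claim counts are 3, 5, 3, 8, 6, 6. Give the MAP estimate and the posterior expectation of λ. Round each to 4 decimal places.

MAP = 3.9375; posterior mean = 4.0625

Σ counts = 31. Posterior: Gamma(shape = 1.5+31 = 32.5, rate = 2.0+6 = 8.0).
Mode = (α−1)/β = 31.5/8.0 = 3.9375.
Mean = α/β = 32.5/8.0 = 4.0625.
The mean is pulled above the mode by the posterior's right skew.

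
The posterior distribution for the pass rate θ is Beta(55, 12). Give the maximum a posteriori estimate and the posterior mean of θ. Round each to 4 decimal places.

maximum a posteriori estimate = 0.8308, posterior mean = 0.8209

Mode = (55−1)/(55+12−2) = 54/65 = 0.8308.
Mean = 55/(55+12) = 55/67 = 0.8209.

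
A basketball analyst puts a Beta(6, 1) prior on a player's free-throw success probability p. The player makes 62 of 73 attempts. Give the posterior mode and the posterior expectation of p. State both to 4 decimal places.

MAP = 0.8590; posterior mean = 0.8500

Posterior: Beta(6+62, 1+11) = Beta(68, 12).
Mode = (68−1)/(68+12−2) = 67/78 = 0.8590.
Mean = 68/(68+12) = 68/80 = 0.8500.
The mean is pulled below the mode by the posterior's left skew.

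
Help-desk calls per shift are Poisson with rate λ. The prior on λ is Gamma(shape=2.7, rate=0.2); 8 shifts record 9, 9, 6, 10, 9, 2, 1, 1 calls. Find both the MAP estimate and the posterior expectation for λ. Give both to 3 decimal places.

MAP: 5.939. Posterior mean: 6.061.

Σ counts = 47. Posterior: Gamma(shape = 2.7+47 = 49.7, rate = 0.2+8 = 8.2).
Mode = (α−1)/β = 48.7/8.2 = 5.939.
Mean = α/β = 49.7/8.2 = 6.061.
Right-skewed posterior ⇒ mode < mean.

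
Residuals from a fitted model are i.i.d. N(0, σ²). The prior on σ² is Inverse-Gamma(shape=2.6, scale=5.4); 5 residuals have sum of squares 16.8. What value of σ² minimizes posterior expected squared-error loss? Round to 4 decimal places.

3.3659

Posterior: Inverse-Gamma(shape = 2.6+5/2 = 5.1, scale = 5.4+16.8/2 = 13.8).
Mode = β/(α+1) = 13.8/6.1 = 2.2623.
Mean = β/(α−1) = 13.8/4.1 = 3.3659.
Squared-error loss ⇒ the optimal estimator is the posterior mean.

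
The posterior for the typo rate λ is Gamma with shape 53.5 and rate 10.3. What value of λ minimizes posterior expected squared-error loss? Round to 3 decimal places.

5.194

Mode = (α−1)/β = 52.5/10.3 = 5.097.
Mean = α/β = 53.5/10.3 = 5.194.
Squared-error loss ⇒ the optimal estimator is the posterior mean.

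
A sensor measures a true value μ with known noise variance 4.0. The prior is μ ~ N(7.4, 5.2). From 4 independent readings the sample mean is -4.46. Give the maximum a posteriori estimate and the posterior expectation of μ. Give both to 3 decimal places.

MAP = -2.547, posterior mean = -2.547

Posterior for μ is Normal. Precision-weighted mean: (1/5.2·7.4 + 4/4.0·-4.46) / (1/5.2 + 4/4.0) = -2.547.
A Normal posterior is symmetric, so mode = mean.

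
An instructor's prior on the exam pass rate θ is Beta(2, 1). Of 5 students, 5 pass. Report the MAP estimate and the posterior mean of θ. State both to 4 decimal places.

MAP: 1.0000. Posterior mean: 0.8750.

Posterior: Beta(2+5, 1+0) = Beta(7, 1).
Since β = 1 ≤ 1 and α > 1, the Beta density is monotone increasing on [0,1]; the mode is at 1.
Mean = 7/(7+1) = 0.8750.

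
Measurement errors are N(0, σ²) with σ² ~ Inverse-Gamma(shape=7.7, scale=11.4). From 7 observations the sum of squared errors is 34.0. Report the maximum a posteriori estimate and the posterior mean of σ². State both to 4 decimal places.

Posterior: Inverse-Gamma(shape = 7.7+7/2 = 11.2, scale = 11.4+34.0/2 = 28.4).
Mode = β/(α+1) = 28.4/12.2 = 2.3279.
Mean = β/(α−1) = 28.4/10.2 = 2.7843.
Right-skewed posterior ⇒ mode < mean.

σ²_MAP = 2.3279, E[σ²|data] = 2.7843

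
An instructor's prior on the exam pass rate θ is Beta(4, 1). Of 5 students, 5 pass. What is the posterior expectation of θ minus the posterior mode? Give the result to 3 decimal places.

Posterior: Beta(4+5, 1+0) = Beta(9, 1).
Since β = 1 ≤ 1 and α > 1, the Beta density is monotone increasing on [0,1]; the mode is at 1.
Mean = 9/(9+1) = 0.900.
Difference = 0.900 − 1.000 = -0.100.

-0.100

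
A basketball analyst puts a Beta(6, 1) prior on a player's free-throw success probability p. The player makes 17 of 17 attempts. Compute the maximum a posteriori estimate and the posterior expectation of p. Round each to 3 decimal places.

Posterior: Beta(6+17, 1+0) = Beta(23, 1).
Since β = 1 ≤ 1 and α > 1, the Beta density is monotone increasing on [0,1]; the mode is at 1.
Mean = 23/(23+1) = 0.958.
Left-skewed posterior ⇒ mean < mode.

p_MAP = 1.000, E[p|data] = 0.958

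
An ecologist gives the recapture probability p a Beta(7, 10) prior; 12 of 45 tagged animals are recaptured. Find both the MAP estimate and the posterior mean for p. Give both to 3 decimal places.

MAP = 0.300, posterior mean = 0.306

Posterior: Beta(7+12, 10+33) = Beta(19, 43).
Mode = (19−1)/(19+43−2) = 18/60 = 0.300.
Mean = 19/(19+43) = 19/62 = 0.306.
Right-skewed posterior ⇒ mode < mean.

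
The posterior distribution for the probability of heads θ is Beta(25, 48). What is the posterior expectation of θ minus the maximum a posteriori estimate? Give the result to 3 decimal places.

Mode = (25−1)/(25+48−2) = 24/71 = 0.338.
Mean = 25/(25+48) = 25/73 = 0.342.
Difference = 0.342 − 0.338 = 0.004.

0.004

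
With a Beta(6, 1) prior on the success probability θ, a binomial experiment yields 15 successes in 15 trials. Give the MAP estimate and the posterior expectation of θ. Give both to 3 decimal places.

MAP = 1.000; posterior mean = 0.955

Posterior: Beta(6+15, 1+0) = Beta(21, 1).
Since β = 1 ≤ 1 and α > 1, the Beta density is monotone increasing on [0,1]; the mode is at 1.
Mean = 21/(21+1) = 0.955.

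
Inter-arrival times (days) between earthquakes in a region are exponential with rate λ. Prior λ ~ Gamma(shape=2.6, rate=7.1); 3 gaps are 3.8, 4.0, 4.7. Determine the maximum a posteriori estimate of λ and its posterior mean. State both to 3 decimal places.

Σ times = 12.5. Posterior: Gamma(shape = 2.6+3 = 5.6, rate = 7.1+12.5 = 19.6).
Mode = (α−1)/β = 4.6/19.6 = 0.235.
Mean = α/β = 5.6/19.6 = 0.286.

MAP: 0.235. Posterior mean: 0.286.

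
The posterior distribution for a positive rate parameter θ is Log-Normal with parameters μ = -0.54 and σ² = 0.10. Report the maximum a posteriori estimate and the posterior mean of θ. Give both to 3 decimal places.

θ_MAP = 0.527, E[θ|data] = 0.613

Mode = exp(μ − σ²) = exp(-0.64) = 0.527.
Mean = exp(μ + σ²/2) = exp(-0.490) = 0.613.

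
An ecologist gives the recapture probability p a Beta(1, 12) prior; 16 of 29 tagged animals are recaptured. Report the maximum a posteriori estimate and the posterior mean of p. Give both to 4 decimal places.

Posterior: Beta(1+16, 12+13) = Beta(17, 25).
Mode = (17−1)/(17+25−2) = 16/40 = 0.4000.
Mean = 17/(17+25) = 17/42 = 0.4048.

MAP = 0.4000, posterior mean = 0.4048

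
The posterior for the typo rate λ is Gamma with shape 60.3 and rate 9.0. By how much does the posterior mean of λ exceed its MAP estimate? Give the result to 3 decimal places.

0.111

Mode = (α−1)/β = 59.3/9.0 = 6.589.
Mean = α/β = 60.3/9.0 = 6.700.
Difference = 6.700 − 6.589 = 0.111.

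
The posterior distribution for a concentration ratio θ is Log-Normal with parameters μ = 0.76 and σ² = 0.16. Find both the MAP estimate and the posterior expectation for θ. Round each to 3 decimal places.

Mode = exp(μ − σ²) = exp(0.60) = 1.822.
Mean = exp(μ + σ²/2) = exp(0.840) = 2.316.

MAP = 1.822, posterior mean = 2.316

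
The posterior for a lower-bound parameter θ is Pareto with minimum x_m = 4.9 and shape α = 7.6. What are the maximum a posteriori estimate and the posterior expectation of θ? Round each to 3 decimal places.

The Pareto density is strictly decreasing on [x_m, ∞), so the mode is x_m = 4.900.
Mean = α·x_m/(α−1) = 7.6·4.9/6.6 = 5.642.

MAP: 4.900. Posterior mean: 5.642.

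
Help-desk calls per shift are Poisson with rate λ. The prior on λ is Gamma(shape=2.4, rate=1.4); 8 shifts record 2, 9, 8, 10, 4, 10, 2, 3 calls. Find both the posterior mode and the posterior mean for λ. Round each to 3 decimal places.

MAP = 5.255, posterior mean = 5.362

Σ counts = 48. Posterior: Gamma(shape = 2.4+48 = 50.4, rate = 1.4+8 = 9.4).
Mode = (α−1)/β = 49.4/9.4 = 5.255.
Mean = α/β = 50.4/9.4 = 5.362.
The mean is pulled above the mode by the posterior's right skew.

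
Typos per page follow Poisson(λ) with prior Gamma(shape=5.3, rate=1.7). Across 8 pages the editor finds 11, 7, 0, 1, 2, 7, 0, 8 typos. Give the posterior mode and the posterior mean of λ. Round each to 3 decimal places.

Σ counts = 36. Posterior: Gamma(shape = 5.3+36 = 41.3, rate = 1.7+8 = 9.7).
Mode = (α−1)/β = 40.3/9.7 = 4.155.
Mean = α/β = 41.3/9.7 = 4.258.

posterior mode = 4.155, posterior mean = 4.258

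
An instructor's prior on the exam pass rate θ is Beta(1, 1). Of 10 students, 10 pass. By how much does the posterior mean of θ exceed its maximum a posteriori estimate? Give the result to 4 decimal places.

-0.0833

Posterior: Beta(1+10, 1+0) = Beta(11, 1).
Since β = 1 ≤ 1 and α > 1, the Beta density is monotone increasing on [0,1]; the mode is at 1.
Mean = 11/(11+1) = 0.9167.
Difference = 0.9167 − 1.0000 = -0.0833.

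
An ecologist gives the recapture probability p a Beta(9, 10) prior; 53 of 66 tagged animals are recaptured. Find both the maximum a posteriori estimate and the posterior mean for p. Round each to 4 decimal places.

Posterior: Beta(9+53, 10+13) = Beta(62, 23).
Mode = (62−1)/(62+23−2) = 61/83 = 0.7349.
Mean = 62/(62+23) = 62/85 = 0.7294.

p_MAP = 0.7349, E[p|data] = 0.7294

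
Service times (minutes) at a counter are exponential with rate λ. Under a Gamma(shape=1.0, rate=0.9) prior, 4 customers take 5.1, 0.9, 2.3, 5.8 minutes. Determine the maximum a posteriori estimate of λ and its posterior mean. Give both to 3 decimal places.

MAP = 0.267; posterior mean = 0.333

Σ times = 14.1. Posterior: Gamma(shape = 1.0+4 = 5.0, rate = 0.9+14.1 = 15.0).
Mode = (α−1)/β = 4.0/15.0 = 0.267.
Mean = α/β = 5.0/15.0 = 0.333.
Mean > mode: the posterior has a right tail.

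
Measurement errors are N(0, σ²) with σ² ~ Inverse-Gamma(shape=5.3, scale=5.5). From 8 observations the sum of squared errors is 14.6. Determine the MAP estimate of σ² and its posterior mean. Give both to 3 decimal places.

MAP: 1.243. Posterior mean: 1.542.

Posterior: Inverse-Gamma(shape = 5.3+8/2 = 9.3, scale = 5.5+14.6/2 = 12.8).
Mode = β/(α+1) = 12.8/10.3 = 1.243.
Mean = β/(α−1) = 12.8/8.3 = 1.542.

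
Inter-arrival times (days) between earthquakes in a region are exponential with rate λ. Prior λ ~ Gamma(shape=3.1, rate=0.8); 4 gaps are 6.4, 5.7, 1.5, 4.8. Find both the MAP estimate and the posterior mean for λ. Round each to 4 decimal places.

Σ times = 18.4. Posterior: Gamma(shape = 3.1+4 = 7.1, rate = 0.8+18.4 = 19.2).
Mode = (α−1)/β = 6.1/19.2 = 0.3177.
Mean = α/β = 7.1/19.2 = 0.3698.

MAP = 0.3177; posterior mean = 0.3698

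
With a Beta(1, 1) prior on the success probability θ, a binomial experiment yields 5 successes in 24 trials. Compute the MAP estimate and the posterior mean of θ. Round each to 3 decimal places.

θ_MAP = 0.208, E[θ|data] = 0.231

Posterior: Beta(1+5, 1+19) = Beta(6, 20).
Mode = (6−1)/(6+20−2) = 5/24 = 0.208.
Mean = 6/(6+20) = 6/26 = 0.231.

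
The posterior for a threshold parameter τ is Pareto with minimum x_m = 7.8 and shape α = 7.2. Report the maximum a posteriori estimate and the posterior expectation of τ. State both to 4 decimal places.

MAP: 7.8000. Posterior mean: 9.0581.

The Pareto density is strictly decreasing on [x_m, ∞), so the mode is x_m = 7.8000.
Mean = α·x_m/(α−1) = 7.2·7.8/6.2 = 9.0581.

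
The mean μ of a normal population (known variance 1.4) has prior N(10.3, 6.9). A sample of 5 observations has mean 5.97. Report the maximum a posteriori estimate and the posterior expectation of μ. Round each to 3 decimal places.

μ_MAP = 6.139, E[μ|data] = 6.139

Posterior for μ is Normal. Precision-weighted mean: (1/6.9·10.3 + 5/1.4·5.97) / (1/6.9 + 5/1.4) = 6.139.
A Normal posterior is symmetric, so mode = mean.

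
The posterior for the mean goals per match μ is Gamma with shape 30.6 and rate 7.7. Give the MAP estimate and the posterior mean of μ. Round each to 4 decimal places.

Mode = (α−1)/β = 29.6/7.7 = 3.8442.
Mean = α/β = 30.6/7.7 = 3.9740.
The posterior is right-skewed, so the mean exceeds the mode.

MAP: 3.8442. Posterior mean: 3.9740.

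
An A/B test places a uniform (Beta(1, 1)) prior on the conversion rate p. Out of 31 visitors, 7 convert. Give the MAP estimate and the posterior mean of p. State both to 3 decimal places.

Posterior: Beta(1+7, 1+24) = Beta(8, 25).
Mode = (8−1)/(8+25−2) = 7/31 = 0.226.
Mean = 8/(8+25) = 8/33 = 0.242.
Right-skewed posterior ⇒ mode < mean.

MAP = 0.226, posterior mean = 0.242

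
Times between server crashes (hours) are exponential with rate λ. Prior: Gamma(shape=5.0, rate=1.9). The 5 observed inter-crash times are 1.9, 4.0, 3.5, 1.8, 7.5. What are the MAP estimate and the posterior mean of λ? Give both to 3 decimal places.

MAP estimate = 0.437, posterior mean = 0.485

Σ times = 18.7. Posterior: Gamma(shape = 5.0+5 = 10.0, rate = 1.9+18.7 = 20.6).
Mode = (α−1)/β = 9.0/20.6 = 0.437.
Mean = α/β = 10.0/20.6 = 0.485.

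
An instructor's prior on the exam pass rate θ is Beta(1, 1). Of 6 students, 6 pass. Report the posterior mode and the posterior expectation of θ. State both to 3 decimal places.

MAP: 1.000. Posterior mean: 0.875.

Posterior: Beta(1+6, 1+0) = Beta(7, 1).
Since β = 1 ≤ 1 and α > 1, the Beta density is monotone increasing on [0,1]; the mode is at 1.
Mean = 7/(7+1) = 0.875.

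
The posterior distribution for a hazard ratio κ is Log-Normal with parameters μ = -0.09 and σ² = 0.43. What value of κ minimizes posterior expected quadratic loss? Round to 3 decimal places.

Mode = exp(μ − σ²) = exp(-0.52) = 0.595.
Mean = exp(μ + σ²/2) = exp(0.125) = 1.133.
Quadratic loss ⇒ the optimal estimator is the posterior mean.

1.133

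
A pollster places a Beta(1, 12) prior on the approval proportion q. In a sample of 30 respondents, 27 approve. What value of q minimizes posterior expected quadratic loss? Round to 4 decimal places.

0.6512

Posterior: Beta(1+27, 12+3) = Beta(28, 15).
Mode = (28−1)/(28+15−2) = 27/41 = 0.6585.
Mean = 28/(28+15) = 28/43 = 0.6512.
Quadratic loss ⇒ the optimal estimator is the posterior mean.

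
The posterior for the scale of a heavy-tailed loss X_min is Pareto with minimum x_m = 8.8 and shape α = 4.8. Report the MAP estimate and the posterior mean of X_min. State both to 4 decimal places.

The Pareto density is strictly decreasing on [x_m, ∞), so the mode is x_m = 8.8000.
Mean = α·x_m/(α−1) = 4.8·8.8/3.8 = 11.1158.
Mean > mode: the posterior has a right tail.

X_min_MAP = 8.8000, E[X_min|data] = 11.1158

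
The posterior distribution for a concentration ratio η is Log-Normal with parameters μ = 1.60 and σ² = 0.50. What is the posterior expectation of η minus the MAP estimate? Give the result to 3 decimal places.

Mode = exp(μ − σ²) = exp(1.10) = 3.004.
Mean = exp(μ + σ²/2) = exp(1.850) = 6.360.
Difference = 6.360 − 3.004 = 3.356.

3.356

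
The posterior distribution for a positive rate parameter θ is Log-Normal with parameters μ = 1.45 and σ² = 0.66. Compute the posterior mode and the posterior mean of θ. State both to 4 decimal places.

θ_MAP = 2.2034, E[θ|data] = 5.9299

Mode = exp(μ − σ²) = exp(0.79) = 2.2034.
Mean = exp(μ + σ²/2) = exp(1.780) = 5.9299.
The posterior is right-skewed, so the mean exceeds the mode.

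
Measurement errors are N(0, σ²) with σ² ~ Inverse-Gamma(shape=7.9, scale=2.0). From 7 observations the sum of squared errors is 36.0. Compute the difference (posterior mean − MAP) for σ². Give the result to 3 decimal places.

0.310

Posterior: Inverse-Gamma(shape = 7.9+7/2 = 11.4, scale = 2.0+36.0/2 = 20.0).
Mode = β/(α+1) = 20.0/12.4 = 1.613.
Mean = β/(α−1) = 20.0/10.4 = 1.923.
Difference = 1.923 − 1.613 = 0.310.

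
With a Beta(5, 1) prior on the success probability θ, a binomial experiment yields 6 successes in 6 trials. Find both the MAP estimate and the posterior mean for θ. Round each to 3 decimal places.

Posterior: Beta(5+6, 1+0) = Beta(11, 1).
Since β = 1 ≤ 1 and α > 1, the Beta density is monotone increasing on [0,1]; the mode is at 1.
Mean = 11/(11+1) = 0.917.
Mode > mean: the posterior has a left tail.

θ_MAP = 1.000, E[θ|data] = 0.917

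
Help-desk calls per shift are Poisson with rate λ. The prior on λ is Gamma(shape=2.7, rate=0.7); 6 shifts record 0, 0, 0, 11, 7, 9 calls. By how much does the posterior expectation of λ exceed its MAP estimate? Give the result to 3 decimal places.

Σ counts = 27. Posterior: Gamma(shape = 2.7+27 = 29.7, rate = 0.7+6 = 6.7).
Mode = (α−1)/β = 28.7/6.7 = 4.284.
Mean = α/β = 29.7/6.7 = 4.433.
Difference = 4.433 − 4.284 = 0.149.

0.149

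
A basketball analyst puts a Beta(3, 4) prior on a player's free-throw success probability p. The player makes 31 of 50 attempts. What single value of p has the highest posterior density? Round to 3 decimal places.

0.600

Posterior: Beta(3+31, 4+19) = Beta(34, 23).
Mode = (34−1)/(34+23−2) = 33/55 = 0.600.
Mean = 34/(34+23) = 34/57 = 0.596.
This is the posterior mode — the MAP estimate.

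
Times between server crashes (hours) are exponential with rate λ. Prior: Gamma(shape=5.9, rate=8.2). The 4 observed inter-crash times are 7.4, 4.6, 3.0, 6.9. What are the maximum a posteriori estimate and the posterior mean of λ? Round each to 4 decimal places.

MAP = 0.2957, posterior mean = 0.3289

Σ times = 21.9. Posterior: Gamma(shape = 5.9+4 = 9.9, rate = 8.2+21.9 = 30.1).
Mode = (α−1)/β = 8.9/30.1 = 0.2957.
Mean = α/β = 9.9/30.1 = 0.3289.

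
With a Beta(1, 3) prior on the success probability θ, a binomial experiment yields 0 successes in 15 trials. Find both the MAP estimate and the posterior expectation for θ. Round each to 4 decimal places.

θ_MAP = 0.0000, E[θ|data] = 0.0526

Posterior: Beta(1+0, 3+15) = Beta(1, 18).
Since α = 1 ≤ 1 and β > 1, the Beta density is monotone decreasing on [0,1]; the mode is at 0.
Mean = 1/(1+18) = 0.0526.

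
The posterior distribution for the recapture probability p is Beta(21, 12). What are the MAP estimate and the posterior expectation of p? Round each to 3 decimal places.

Mode = (21−1)/(21+12−2) = 20/31 = 0.645.
Mean = 21/(21+12) = 21/33 = 0.636.
The posterior is left-skewed, so the mode exceeds the mean.

MAP = 0.645, posterior mean = 0.636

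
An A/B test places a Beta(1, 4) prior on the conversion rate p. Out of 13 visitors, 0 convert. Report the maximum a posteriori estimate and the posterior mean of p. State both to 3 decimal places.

MAP = 0.000; posterior mean = 0.056

Posterior: Beta(1+0, 4+13) = Beta(1, 17).
Since α = 1 ≤ 1 and β > 1, the Beta density is monotone decreasing on [0,1]; the mode is at 0.
Mean = 1/(1+17) = 0.056.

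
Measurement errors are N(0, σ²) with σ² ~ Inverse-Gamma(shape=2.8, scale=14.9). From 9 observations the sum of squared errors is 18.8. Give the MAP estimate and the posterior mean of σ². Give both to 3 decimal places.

Posterior: Inverse-Gamma(shape = 2.8+9/2 = 7.3, scale = 14.9+18.8/2 = 24.3).
Mode = β/(α+1) = 24.3/8.3 = 2.928.
Mean = β/(α−1) = 24.3/6.3 = 3.857.

MAP: 2.928. Posterior mean: 3.857.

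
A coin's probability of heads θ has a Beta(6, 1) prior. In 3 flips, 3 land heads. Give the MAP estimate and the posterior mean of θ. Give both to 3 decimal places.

θ_MAP = 1.000, E[θ|data] = 0.900

Posterior: Beta(6+3, 1+0) = Beta(9, 1).
Since β = 1 ≤ 1 and α > 1, the Beta density is monotone increasing on [0,1]; the mode is at 1.
Mean = 9/(9+1) = 0.900.
Mode > mean: the posterior has a left tail.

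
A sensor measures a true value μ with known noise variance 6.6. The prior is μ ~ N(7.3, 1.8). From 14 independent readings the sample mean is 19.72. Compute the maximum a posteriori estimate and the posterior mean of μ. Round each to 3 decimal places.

μ_MAP = 17.142, E[μ|data] = 17.142

Posterior for μ is Normal. Precision-weighted mean: (1/1.8·7.3 + 14/6.6·19.72) / (1/1.8 + 14/6.6) = 17.142.
A Normal posterior is symmetric, so mode = mean.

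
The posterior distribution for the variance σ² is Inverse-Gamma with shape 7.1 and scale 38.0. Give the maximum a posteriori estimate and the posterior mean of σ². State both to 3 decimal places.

Mode = β/(α+1) = 38.0/8.1 = 4.691.
Mean = β/(α−1) = 38.0/6.1 = 6.230.

MAP = 4.691, posterior mean = 6.230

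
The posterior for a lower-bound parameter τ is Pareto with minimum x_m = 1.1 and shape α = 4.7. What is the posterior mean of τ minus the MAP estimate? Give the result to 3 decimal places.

0.297

The Pareto density is strictly decreasing on [x_m, ∞), so the mode is x_m = 1.100.
Mean = α·x_m/(α−1) = 4.7·1.1/3.7 = 1.397.
Difference = 1.397 − 1.100 = 0.297.
The posterior is right-skewed, so the mean exceeds the mode.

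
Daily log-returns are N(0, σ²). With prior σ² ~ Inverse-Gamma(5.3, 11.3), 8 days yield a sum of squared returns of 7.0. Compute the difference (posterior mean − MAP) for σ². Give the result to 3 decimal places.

Posterior: Inverse-Gamma(shape = 5.3+8/2 = 9.3, scale = 11.3+7.0/2 = 14.8).
Mode = β/(α+1) = 14.8/10.3 = 1.437.
Mean = β/(α−1) = 14.8/8.3 = 1.783.
Difference = 1.783 − 1.437 = 0.346.

0.346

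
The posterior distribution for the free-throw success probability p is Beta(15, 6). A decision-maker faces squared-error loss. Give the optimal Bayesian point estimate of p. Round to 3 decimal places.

0.714

Mode = (15−1)/(15+6−2) = 14/19 = 0.737.
Mean = 15/(15+6) = 15/21 = 0.714.
Squared-error loss ⇒ the optimal estimator is the posterior mean.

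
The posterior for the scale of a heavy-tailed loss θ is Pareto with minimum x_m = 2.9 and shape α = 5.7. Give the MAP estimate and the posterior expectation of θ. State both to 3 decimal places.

The Pareto density is strictly decreasing on [x_m, ∞), so the mode is x_m = 2.900.
Mean = α·x_m/(α−1) = 5.7·2.9/4.7 = 3.517.
Right-skewed posterior ⇒ mode < mean.

MAP estimate = 2.900, posterior expectation = 3.517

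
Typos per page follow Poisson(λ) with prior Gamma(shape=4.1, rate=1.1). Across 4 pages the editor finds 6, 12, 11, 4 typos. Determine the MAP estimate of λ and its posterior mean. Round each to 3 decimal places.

MAP = 7.078; posterior mean = 7.275

Σ counts = 33. Posterior: Gamma(shape = 4.1+33 = 37.1, rate = 1.1+4 = 5.1).
Mode = (α−1)/β = 36.1/5.1 = 7.078.
Mean = α/β = 37.1/5.1 = 7.275.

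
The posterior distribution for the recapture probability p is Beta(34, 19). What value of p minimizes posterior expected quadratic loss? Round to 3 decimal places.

0.642

Mode = (34−1)/(34+19−2) = 33/51 = 0.647.
Mean = 34/(34+19) = 34/53 = 0.642.
Quadratic loss ⇒ the optimal estimator is the posterior mean.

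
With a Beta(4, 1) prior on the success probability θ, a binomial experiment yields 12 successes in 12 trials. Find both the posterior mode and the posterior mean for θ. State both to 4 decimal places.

MAP = 1.0000; posterior mean = 0.9412

Posterior: Beta(4+12, 1+0) = Beta(16, 1).
Since β = 1 ≤ 1 and α > 1, the Beta density is monotone increasing on [0,1]; the mode is at 1.
Mean = 16/(16+1) = 0.9412.
The mean is pulled below the mode by the posterior's left skew.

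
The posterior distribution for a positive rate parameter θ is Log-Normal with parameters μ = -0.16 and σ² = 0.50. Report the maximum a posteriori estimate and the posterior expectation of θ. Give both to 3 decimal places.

maximum a posteriori estimate = 0.517, posterior expectation = 1.094

Mode = exp(μ − σ²) = exp(-0.66) = 0.517.
Mean = exp(μ + σ²/2) = exp(0.090) = 1.094.
The posterior is right-skewed, so the mean exceeds the mode.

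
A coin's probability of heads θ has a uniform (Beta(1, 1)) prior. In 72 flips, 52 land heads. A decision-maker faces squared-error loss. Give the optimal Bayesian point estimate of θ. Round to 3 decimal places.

Posterior: Beta(1+52, 1+20) = Beta(53, 21).
Mode = (53−1)/(53+21−2) = 52/72 = 0.722.
With a flat prior the MAP equals the MLE, 52/72.
Mean = 53/(53+21) = 53/74 = 0.716.
Squared-error loss ⇒ the optimal estimator is the posterior mean.

0.716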